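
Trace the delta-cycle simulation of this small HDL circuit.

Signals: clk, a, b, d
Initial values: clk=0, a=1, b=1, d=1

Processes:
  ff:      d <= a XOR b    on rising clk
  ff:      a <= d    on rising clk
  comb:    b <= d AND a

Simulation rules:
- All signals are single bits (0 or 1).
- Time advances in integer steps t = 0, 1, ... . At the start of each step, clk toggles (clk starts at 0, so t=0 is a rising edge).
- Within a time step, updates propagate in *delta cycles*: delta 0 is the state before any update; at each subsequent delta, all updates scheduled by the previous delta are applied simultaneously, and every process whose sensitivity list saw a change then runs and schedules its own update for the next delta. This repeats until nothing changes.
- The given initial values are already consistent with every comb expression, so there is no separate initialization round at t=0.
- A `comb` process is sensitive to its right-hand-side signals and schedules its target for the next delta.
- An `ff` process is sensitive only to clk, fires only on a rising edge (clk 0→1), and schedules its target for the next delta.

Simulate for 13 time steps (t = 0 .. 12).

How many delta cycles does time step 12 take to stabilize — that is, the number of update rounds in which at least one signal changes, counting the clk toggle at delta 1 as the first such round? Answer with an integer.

[bits: a,clk,d,b]
t=0: Δ0=1011 Δ1=1111 Δ2=1101 Δ3=1100 | 3Δ
t=1: Δ0=1100 Δ1=1000 | 1Δ
t=2: Δ0=1000 Δ1=1100 Δ2=0110 | 2Δ
t=3: Δ0=0110 Δ1=0010 | 1Δ
t=4: Δ0=0010 Δ1=0110 Δ2=1100 | 2Δ
t=5: Δ0=1100 Δ1=1000 | 1Δ
t=6: Δ0=1000 Δ1=1100 Δ2=0110 | 2Δ
t=7: Δ0=0110 Δ1=0010 | 1Δ
t=8: Δ0=0010 Δ1=0110 Δ2=1100 | 2Δ
t=9: Δ0=1100 Δ1=1000 | 1Δ
t=10: Δ0=1000 Δ1=1100 Δ2=0110 | 2Δ
t=11: Δ0=0110 Δ1=0010 | 1Δ
t=12: Δ0=0010 Δ1=0110 Δ2=1100 | 2Δ

2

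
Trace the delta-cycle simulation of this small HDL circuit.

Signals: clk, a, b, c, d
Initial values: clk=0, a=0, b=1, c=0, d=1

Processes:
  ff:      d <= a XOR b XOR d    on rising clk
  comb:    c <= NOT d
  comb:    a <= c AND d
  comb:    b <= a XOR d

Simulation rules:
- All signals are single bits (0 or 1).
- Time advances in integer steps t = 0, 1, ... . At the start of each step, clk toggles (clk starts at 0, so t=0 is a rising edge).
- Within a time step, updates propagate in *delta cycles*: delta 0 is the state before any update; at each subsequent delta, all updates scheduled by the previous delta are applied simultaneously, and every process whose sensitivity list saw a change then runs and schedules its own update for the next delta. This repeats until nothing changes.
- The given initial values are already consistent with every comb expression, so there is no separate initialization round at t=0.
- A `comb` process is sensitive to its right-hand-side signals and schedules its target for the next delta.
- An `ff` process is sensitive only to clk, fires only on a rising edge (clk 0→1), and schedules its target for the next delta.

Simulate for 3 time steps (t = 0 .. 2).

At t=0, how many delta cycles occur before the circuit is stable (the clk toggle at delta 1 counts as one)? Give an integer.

t=0 Δ0: a=0 clk=0 b=1 d=1 c=0
  Δ1: clk:0→1
  Δ2: d:1→0
  Δ3: b:1→0, c:0→1
  (3Δ to stable)
t=1 Δ0: a=0 clk=1 b=0 d=0 c=1
  Δ1: clk:1→0
  (1Δ to stable)
t=2 Δ0: a=0 clk=0 b=0 d=0 c=1
  Δ1: clk:0→1
  (1Δ to stable)

3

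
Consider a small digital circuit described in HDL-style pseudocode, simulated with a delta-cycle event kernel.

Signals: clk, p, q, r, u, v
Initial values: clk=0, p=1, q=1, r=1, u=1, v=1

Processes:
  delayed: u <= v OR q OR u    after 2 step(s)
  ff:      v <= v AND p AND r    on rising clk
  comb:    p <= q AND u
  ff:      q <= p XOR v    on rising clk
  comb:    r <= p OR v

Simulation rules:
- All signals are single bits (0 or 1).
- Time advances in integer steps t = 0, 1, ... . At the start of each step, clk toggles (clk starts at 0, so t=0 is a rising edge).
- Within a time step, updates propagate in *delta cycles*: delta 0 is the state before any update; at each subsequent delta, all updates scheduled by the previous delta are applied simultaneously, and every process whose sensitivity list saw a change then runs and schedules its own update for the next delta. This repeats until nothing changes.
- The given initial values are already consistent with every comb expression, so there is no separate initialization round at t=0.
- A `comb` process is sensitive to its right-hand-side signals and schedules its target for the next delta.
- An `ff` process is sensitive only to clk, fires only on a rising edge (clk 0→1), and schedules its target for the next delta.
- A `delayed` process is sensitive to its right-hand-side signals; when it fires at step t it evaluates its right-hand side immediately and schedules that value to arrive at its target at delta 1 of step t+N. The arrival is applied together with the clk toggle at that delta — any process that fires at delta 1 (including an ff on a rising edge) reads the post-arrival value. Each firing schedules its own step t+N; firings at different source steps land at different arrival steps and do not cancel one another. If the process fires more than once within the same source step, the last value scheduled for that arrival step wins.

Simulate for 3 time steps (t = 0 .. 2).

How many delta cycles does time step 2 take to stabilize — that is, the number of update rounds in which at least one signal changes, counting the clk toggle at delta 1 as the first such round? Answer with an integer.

[bits: u,q,v,clk,r,p]
t=0: Δ0=111011 Δ1=111111 Δ2=101111 Δ3=101110 | 3Δ
t=1: Δ0=101110 Δ1=101010 | 1Δ
t=2: Δ0=101010 Δ1=101110 Δ2=110110 Δ3=110101 Δ4=110111 | 4Δ

4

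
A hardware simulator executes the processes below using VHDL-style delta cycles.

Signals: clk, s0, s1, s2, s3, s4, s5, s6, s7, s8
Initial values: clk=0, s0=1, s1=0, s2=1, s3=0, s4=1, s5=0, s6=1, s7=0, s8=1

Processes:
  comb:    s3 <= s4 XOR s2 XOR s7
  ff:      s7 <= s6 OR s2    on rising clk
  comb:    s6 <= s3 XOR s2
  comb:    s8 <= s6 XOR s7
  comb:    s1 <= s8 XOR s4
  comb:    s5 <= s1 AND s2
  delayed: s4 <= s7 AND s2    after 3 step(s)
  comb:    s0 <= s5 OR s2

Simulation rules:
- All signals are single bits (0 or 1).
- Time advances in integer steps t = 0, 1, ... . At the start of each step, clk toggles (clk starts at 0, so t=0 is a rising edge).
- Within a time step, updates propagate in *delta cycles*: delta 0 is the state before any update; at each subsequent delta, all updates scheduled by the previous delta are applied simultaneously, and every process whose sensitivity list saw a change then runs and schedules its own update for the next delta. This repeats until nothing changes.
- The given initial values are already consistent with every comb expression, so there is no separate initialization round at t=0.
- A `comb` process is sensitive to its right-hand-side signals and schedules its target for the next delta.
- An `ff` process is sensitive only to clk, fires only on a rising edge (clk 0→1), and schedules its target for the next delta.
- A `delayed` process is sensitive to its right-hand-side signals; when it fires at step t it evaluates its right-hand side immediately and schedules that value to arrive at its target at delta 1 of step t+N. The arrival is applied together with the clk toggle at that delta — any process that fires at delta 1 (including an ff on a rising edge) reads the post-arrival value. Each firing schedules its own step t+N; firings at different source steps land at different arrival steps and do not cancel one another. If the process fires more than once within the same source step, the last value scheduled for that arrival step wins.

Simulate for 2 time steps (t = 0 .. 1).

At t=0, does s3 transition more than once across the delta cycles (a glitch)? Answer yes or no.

no

t0.Δ0 s3=0 s5=0 s0=1 s1=0 clk=0 s8=1 s4=1 s7=0 s2=1 s6=1
t0.Δ1 s3=0 s5=0 s0=1 s1=0 clk=1 s8=1 s4=1 s7=0 s2=1 s6=1
t0.Δ2 s3=0 s5=0 s0=1 s1=0 clk=1 s8=1 s4=1 s7=1 s2=1 s6=1
t0.Δ3 s3=1 s5=0 s0=1 s1=0 clk=1 s8=0 s4=1 s7=1 s2=1 s6=1
t0.Δ4 s3=1 s5=0 s0=1 s1=1 clk=1 s8=0 s4=1 s7=1 s2=1 s6=0
t0.Δ5 s3=1 s5=1 s0=1 s1=1 clk=1 s8=1 s4=1 s7=1 s2=1 s6=0
t0.Δ6 s3=1 s5=1 s0=1 s1=0 clk=1 s8=1 s4=1 s7=1 s2=1 s6=0
t0.Δ7 s3=1 s5=0 s0=1 s1=0 clk=1 s8=1 s4=1 s7=1 s2=1 s6=0
t1.Δ0 s3=1 s5=0 s0=1 s1=0 clk=1 s8=1 s4=1 s7=1 s2=1 s6=0
t1.Δ1 s3=1 s5=0 s0=1 s1=0 clk=0 s8=1 s4=1 s7=1 s2=1 s6=0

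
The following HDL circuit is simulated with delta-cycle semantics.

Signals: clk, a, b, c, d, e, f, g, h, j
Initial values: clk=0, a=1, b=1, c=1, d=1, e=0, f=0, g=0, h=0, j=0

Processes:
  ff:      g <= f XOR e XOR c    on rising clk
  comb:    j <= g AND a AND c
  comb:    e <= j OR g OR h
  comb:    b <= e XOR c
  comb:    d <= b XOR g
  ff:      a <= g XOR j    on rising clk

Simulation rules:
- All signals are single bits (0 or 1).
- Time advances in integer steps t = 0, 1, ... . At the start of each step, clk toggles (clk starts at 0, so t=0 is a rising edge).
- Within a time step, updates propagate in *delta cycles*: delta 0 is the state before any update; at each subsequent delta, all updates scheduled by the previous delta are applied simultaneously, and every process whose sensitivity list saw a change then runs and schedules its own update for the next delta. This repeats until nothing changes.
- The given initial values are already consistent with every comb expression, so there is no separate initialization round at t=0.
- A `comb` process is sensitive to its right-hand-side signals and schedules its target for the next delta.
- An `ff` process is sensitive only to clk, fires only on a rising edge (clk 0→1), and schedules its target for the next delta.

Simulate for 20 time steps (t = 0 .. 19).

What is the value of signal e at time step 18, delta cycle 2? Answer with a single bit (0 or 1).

1

[bits: a,f,g,c,e,h,d,b,j,clk]
t=0: Δ0=1001001100 Δ1=1001001101 Δ2=0011001101 Δ3=0011100101 Δ4=0011100001 Δ5=0011101001 | 5Δ
t=1: Δ0=0011101001 Δ1=0011101000 | 1Δ
t=2: Δ0=0011101000 Δ1=0011101001 Δ2=1001101001 Δ3=1001000001 Δ4=1001000101 Δ5=1001001101 | 5Δ
t=3: Δ0=1001001101 Δ1=1001001100 | 1Δ
t=4: Δ0=1001001100 Δ1=1001001101 Δ2=0011001101 Δ3=0011100101 Δ4=0011100001 Δ5=0011101001 | 5Δ
t=5: Δ0=0011101001 Δ1=0011101000 | 1Δ
t=6: Δ0=0011101000 Δ1=0011101001 Δ2=1001101001 Δ3=1001000001 Δ4=1001000101 Δ5=1001001101 | 5Δ
t=7: Δ0=1001001101 Δ1=1001001100 | 1Δ
t=8: Δ0=1001001100 Δ1=1001001101 Δ2=0011001101 Δ3=0011100101 Δ4=0011100001 Δ5=0011101001 | 5Δ
t=9: Δ0=0011101001 Δ1=0011101000 | 1Δ
t=10: Δ0=0011101000 Δ1=0011101001 Δ2=1001101001 Δ3=1001000001 Δ4=1001000101 Δ5=1001001101 | 5Δ
t=11: Δ0=1001001101 Δ1=1001001100 | 1Δ
t=12: Δ0=1001001100 Δ1=1001001101 Δ2=0011001101 Δ3=0011100101 Δ4=0011100001 Δ5=0011101001 | 5Δ
t=13: Δ0=0011101001 Δ1=0011101000 | 1Δ
t=14: Δ0=0011101000 Δ1=0011101001 Δ2=1001101001 Δ3=1001000001 Δ4=1001000101 Δ5=1001001101 | 5Δ
t=15: Δ0=1001001101 Δ1=1001001100 | 1Δ
t=16: Δ0=1001001100 Δ1=1001001101 Δ2=0011001101 Δ3=0011100101 Δ4=0011100001 Δ5=0011101001 | 5Δ
t=17: Δ0=0011101001 Δ1=0011101000 | 1Δ
t=18: Δ0=0011101000 Δ1=0011101001 Δ2=1001101001 Δ3=1001000001 Δ4=1001000101 Δ5=1001001101 | 5Δ
t=19: Δ0=1001001101 Δ1=1001001100 | 1Δ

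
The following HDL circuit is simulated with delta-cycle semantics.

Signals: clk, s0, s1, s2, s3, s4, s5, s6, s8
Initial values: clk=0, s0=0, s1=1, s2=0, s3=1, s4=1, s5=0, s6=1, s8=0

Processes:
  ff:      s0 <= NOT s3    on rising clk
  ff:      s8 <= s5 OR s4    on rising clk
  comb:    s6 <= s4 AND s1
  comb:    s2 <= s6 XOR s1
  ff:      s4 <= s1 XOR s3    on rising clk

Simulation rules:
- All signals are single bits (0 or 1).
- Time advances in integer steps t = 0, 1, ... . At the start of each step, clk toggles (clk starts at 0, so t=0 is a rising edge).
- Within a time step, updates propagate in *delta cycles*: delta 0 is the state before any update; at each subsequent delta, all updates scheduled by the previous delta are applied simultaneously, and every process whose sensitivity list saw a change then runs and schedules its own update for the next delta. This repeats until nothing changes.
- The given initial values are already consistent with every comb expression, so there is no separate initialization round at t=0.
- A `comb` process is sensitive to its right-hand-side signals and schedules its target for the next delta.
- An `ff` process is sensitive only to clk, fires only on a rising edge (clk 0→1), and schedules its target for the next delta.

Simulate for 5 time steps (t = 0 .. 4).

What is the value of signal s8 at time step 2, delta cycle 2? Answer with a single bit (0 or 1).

t0.Δ0 s3=1 clk=0 s4=1 s5=0 s8=0 s2=0 s6=1 s0=0 s1=1
t0.Δ1 s3=1 clk=1 s4=1 s5=0 s8=0 s2=0 s6=1 s0=0 s1=1
t0.Δ2 s3=1 clk=1 s4=0 s5=0 s8=1 s2=0 s6=1 s0=0 s1=1
t0.Δ3 s3=1 clk=1 s4=0 s5=0 s8=1 s2=0 s6=0 s0=0 s1=1
t0.Δ4 s3=1 clk=1 s4=0 s5=0 s8=1 s2=1 s6=0 s0=0 s1=1
t1.Δ0 s3=1 clk=1 s4=0 s5=0 s8=1 s2=1 s6=0 s0=0 s1=1
t1.Δ1 s3=1 clk=0 s4=0 s5=0 s8=1 s2=1 s6=0 s0=0 s1=1
t2.Δ0 s3=1 clk=0 s4=0 s5=0 s8=1 s2=1 s6=0 s0=0 s1=1
t2.Δ1 s3=1 clk=1 s4=0 s5=0 s8=1 s2=1 s6=0 s0=0 s1=1
t2.Δ2 s3=1 clk=1 s4=0 s5=0 s8=0 s2=1 s6=0 s0=0 s1=1
t3.Δ0 s3=1 clk=1 s4=0 s5=0 s8=0 s2=1 s6=0 s0=0 s1=1
t3.Δ1 s3=1 clk=0 s4=0 s5=0 s8=0 s2=1 s6=0 s0=0 s1=1
t4.Δ0 s3=1 clk=0 s4=0 s5=0 s8=0 s2=1 s6=0 s0=0 s1=1
t4.Δ1 s3=1 clk=1 s4=0 s5=0 s8=0 s2=1 s6=0 s0=0 s1=1

0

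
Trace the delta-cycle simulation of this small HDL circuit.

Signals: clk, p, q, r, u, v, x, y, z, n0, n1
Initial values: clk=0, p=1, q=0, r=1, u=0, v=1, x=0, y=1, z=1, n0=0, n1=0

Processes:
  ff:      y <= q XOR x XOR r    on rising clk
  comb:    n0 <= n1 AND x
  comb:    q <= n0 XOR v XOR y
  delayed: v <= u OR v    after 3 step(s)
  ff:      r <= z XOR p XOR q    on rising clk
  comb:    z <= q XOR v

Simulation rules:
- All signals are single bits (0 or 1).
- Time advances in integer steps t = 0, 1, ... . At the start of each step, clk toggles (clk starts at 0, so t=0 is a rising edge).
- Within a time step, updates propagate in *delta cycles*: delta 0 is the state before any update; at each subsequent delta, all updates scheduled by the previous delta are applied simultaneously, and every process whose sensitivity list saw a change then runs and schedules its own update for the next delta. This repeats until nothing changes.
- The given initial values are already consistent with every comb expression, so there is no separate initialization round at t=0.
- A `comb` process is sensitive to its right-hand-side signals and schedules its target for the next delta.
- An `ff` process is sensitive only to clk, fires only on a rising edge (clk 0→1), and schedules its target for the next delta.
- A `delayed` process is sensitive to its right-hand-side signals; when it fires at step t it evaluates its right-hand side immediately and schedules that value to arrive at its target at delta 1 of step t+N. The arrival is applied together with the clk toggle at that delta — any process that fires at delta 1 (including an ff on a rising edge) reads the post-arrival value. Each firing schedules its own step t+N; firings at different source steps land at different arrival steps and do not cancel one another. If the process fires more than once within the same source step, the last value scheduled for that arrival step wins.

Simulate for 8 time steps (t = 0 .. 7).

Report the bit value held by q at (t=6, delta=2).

t0.Δ0 n0=0 x=0 z=1 u=0 r=1 y=1 q=0 clk=0 p=1 n1=0 v=1
t0.Δ1 n0=0 x=0 z=1 u=0 r=1 y=1 q=0 clk=1 p=1 n1=0 v=1
t0.Δ2 n0=0 x=0 z=1 u=0 r=0 y=1 q=0 clk=1 p=1 n1=0 v=1
t1.Δ0 n0=0 x=0 z=1 u=0 r=0 y=1 q=0 clk=1 p=1 n1=0 v=1
t1.Δ1 n0=0 x=0 z=1 u=0 r=0 y=1 q=0 clk=0 p=1 n1=0 v=1
t2.Δ0 n0=0 x=0 z=1 u=0 r=0 y=1 q=0 clk=0 p=1 n1=0 v=1
t2.Δ1 n0=0 x=0 z=1 u=0 r=0 y=1 q=0 clk=1 p=1 n1=0 v=1
t2.Δ2 n0=0 x=0 z=1 u=0 r=0 y=0 q=0 clk=1 p=1 n1=0 v=1
t2.Δ3 n0=0 x=0 z=1 u=0 r=0 y=0 q=1 clk=1 p=1 n1=0 v=1
t2.Δ4 n0=0 x=0 z=0 u=0 r=0 y=0 q=1 clk=1 p=1 n1=0 v=1
t3.Δ0 n0=0 x=0 z=0 u=0 r=0 y=0 q=1 clk=1 p=1 n1=0 v=1
t3.Δ1 n0=0 x=0 z=0 u=0 r=0 y=0 q=1 clk=0 p=1 n1=0 v=1
t4.Δ0 n0=0 x=0 z=0 u=0 r=0 y=0 q=1 clk=0 p=1 n1=0 v=1
t4.Δ1 n0=0 x=0 z=0 u=0 r=0 y=0 q=1 clk=1 p=1 n1=0 v=1
t4.Δ2 n0=0 x=0 z=0 u=0 r=0 y=1 q=1 clk=1 p=1 n1=0 v=1
t4.Δ3 n0=0 x=0 z=0 u=0 r=0 y=1 q=0 clk=1 p=1 n1=0 v=1
t4.Δ4 n0=0 x=0 z=1 u=0 r=0 y=1 q=0 clk=1 p=1 n1=0 v=1
t5.Δ0 n0=0 x=0 z=1 u=0 r=0 y=1 q=0 clk=1 p=1 n1=0 v=1
t5.Δ1 n0=0 x=0 z=1 u=0 r=0 y=1 q=0 clk=0 p=1 n1=0 v=1
t6.Δ0 n0=0 x=0 z=1 u=0 r=0 y=1 q=0 clk=0 p=1 n1=0 v=1
t6.Δ1 n0=0 x=0 z=1 u=0 r=0 y=1 q=0 clk=1 p=1 n1=0 v=1
t6.Δ2 n0=0 x=0 z=1 u=0 r=0 y=0 q=0 clk=1 p=1 n1=0 v=1
t6.Δ3 n0=0 x=0 z=1 u=0 r=0 y=0 q=1 clk=1 p=1 n1=0 v=1
t6.Δ4 n0=0 x=0 z=0 u=0 r=0 y=0 q=1 clk=1 p=1 n1=0 v=1
t7.Δ0 n0=0 x=0 z=0 u=0 r=0 y=0 q=1 clk=1 p=1 n1=0 v=1
t7.Δ1 n0=0 x=0 z=0 u=0 r=0 y=0 q=1 clk=0 p=1 n1=0 v=1

0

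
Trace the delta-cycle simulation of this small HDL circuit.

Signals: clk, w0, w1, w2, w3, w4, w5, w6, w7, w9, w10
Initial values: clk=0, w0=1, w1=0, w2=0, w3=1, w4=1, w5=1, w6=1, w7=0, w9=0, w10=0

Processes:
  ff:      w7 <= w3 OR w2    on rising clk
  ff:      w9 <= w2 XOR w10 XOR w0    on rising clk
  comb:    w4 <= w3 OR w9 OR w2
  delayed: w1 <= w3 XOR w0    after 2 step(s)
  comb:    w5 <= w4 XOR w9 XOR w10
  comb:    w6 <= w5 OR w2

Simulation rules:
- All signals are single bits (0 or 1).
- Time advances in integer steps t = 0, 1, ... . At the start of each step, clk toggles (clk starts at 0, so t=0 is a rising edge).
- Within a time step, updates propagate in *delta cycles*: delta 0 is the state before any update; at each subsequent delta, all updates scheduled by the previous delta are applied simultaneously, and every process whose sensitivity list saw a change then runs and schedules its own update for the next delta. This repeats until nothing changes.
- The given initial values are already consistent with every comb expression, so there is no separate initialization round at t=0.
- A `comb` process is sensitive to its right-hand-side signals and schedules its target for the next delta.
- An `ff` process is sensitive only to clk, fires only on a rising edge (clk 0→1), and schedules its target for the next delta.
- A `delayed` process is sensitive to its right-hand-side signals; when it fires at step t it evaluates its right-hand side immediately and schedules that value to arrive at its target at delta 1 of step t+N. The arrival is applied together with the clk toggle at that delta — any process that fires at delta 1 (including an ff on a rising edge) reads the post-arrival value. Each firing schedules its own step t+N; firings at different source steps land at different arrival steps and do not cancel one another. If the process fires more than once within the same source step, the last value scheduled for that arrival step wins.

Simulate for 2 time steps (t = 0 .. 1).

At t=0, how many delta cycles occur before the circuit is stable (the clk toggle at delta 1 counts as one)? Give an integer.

4

t0.Δ0 w6=1 w9=0 w3=1 w2=0 clk=0 w7=0 w1=0 w5=1 w10=0 w0=1 w4=1
t0.Δ1 w6=1 w9=0 w3=1 w2=0 clk=1 w7=0 w1=0 w5=1 w10=0 w0=1 w4=1
t0.Δ2 w6=1 w9=1 w3=1 w2=0 clk=1 w7=1 w1=0 w5=1 w10=0 w0=1 w4=1
t0.Δ3 w6=1 w9=1 w3=1 w2=0 clk=1 w7=1 w1=0 w5=0 w10=0 w0=1 w4=1
t0.Δ4 w6=0 w9=1 w3=1 w2=0 clk=1 w7=1 w1=0 w5=0 w10=0 w0=1 w4=1
t1.Δ0 w6=0 w9=1 w3=1 w2=0 clk=1 w7=1 w1=0 w5=0 w10=0 w0=1 w4=1
t1.Δ1 w6=0 w9=1 w3=1 w2=0 clk=0 w7=1 w1=0 w5=0 w10=0 w0=1 w4=1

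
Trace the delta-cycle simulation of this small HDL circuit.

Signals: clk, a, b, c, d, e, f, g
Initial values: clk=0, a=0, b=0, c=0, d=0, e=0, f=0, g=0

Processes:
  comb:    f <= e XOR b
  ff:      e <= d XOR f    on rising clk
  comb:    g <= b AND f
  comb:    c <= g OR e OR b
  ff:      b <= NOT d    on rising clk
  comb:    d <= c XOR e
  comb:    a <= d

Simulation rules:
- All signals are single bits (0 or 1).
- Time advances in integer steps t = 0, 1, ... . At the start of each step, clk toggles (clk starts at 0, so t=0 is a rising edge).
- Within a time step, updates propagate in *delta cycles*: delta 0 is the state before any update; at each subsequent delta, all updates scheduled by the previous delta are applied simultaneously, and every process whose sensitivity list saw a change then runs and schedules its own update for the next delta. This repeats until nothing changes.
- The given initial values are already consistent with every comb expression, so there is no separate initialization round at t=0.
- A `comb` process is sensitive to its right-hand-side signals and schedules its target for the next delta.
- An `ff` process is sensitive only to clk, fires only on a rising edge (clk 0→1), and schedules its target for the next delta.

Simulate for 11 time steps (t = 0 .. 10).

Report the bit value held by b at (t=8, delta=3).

t=0 Δ0: a=0 b=0 f=0 d=0 clk=0 g=0 c=0 e=0
  Δ1: clk:0→1
  Δ2: b:0→1
  Δ3: f:0→1, c:0→1
  Δ4: d:0→1, g:0→1
  Δ5: a:0→1
  (5Δ to stable)
t=1 Δ0: a=1 b=1 f=1 d=1 clk=1 g=1 c=1 e=0
  Δ1: clk:1→0
  (1Δ to stable)
t=2 Δ0: a=1 b=1 f=1 d=1 clk=0 g=1 c=1 e=0
  Δ1: clk:0→1
  Δ2: b:1→0
  Δ3: f:1→0, g:1→0
  Δ4: c:1→0
  Δ5: d:1→0
  Δ6: a:1→0
  (6Δ to stable)
t=3 Δ0: a=0 b=0 f=0 d=0 clk=1 g=0 c=0 e=0
  Δ1: clk:1→0
  (1Δ to stable)
t=4 Δ0: a=0 b=0 f=0 d=0 clk=0 g=0 c=0 e=0
  Δ1: clk:0→1
  Δ2: b:0→1
  Δ3: f:0→1, c:0→1
  Δ4: d:0→1, g:0→1
  Δ5: a:0→1
  (5Δ to stable)
t=5 Δ0: a=1 b=1 f=1 d=1 clk=1 g=1 c=1 e=0
  Δ1: clk:1→0
  (1Δ to stable)
t=6 Δ0: a=1 b=1 f=1 d=1 clk=0 g=1 c=1 e=0
  Δ1: clk:0→1
  Δ2: b:1→0
  Δ3: f:1→0, g:1→0
  Δ4: c:1→0
  Δ5: d:1→0
  Δ6: a:1→0
  (6Δ to stable)
t=7 Δ0: a=0 b=0 f=0 d=0 clk=1 g=0 c=0 e=0
  Δ1: clk:1→0
  (1Δ to stable)
t=8 Δ0: a=0 b=0 f=0 d=0 clk=0 g=0 c=0 e=0
  Δ1: clk:0→1
  Δ2: b:0→1
  Δ3: f:0→1, c:0→1
  Δ4: d:0→1, g:0→1
  Δ5: a:0→1
  (5Δ to stable)
t=9 Δ0: a=1 b=1 f=1 d=1 clk=1 g=1 c=1 e=0
  Δ1: clk:1→0
  (1Δ to stable)
t=10 Δ0: a=1 b=1 f=1 d=1 clk=0 g=1 c=1 e=0
  Δ1: clk:0→1
  Δ2: b:1→0
  Δ3: f:1→0, g:1→0
  Δ4: c:1→0
  Δ5: d:1→0
  Δ6: a:1→0
  (6Δ to stable)

1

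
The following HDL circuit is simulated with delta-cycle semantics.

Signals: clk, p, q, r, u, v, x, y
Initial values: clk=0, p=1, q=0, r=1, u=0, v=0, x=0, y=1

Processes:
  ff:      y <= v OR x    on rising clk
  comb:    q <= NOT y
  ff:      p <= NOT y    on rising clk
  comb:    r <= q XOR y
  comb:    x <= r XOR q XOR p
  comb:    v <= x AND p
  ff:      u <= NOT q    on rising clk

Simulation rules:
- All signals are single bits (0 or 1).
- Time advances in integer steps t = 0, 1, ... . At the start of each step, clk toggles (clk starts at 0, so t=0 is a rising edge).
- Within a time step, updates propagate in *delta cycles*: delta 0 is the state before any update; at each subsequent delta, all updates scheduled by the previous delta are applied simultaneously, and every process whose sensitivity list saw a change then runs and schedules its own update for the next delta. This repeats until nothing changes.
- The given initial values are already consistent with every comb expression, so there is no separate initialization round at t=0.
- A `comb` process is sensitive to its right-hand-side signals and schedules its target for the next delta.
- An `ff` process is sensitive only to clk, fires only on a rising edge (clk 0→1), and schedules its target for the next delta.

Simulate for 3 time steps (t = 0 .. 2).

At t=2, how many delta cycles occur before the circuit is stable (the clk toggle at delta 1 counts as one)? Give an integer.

[bits: r,x,v,clk,y,p,q,u]
t=0: Δ0=10001100 Δ1=10011100 Δ2=10010001 Δ3=01010011 Δ4=11010011 Δ5=10010011 | 5Δ
t=1: Δ0=10010011 Δ1=10000011 | 1Δ
t=2: Δ0=10000011 Δ1=10010011 Δ2=10010110 Δ3=11010110 Δ4=11110110 | 4Δ

4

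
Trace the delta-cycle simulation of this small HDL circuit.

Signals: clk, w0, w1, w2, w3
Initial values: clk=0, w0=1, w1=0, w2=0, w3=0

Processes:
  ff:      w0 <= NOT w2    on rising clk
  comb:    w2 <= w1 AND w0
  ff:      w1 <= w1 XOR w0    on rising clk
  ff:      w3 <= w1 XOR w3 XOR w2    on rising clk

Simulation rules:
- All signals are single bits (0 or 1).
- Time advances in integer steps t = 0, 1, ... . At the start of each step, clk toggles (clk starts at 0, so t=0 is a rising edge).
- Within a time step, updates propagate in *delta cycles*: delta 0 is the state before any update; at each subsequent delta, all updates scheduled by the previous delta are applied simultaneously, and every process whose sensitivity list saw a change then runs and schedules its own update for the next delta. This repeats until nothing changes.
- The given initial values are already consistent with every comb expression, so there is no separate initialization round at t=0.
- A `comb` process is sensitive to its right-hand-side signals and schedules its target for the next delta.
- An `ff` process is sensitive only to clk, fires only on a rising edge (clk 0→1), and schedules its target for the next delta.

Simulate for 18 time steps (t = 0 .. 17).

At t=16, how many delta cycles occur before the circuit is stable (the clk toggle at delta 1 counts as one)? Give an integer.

2

t=0 Δ0: w3=0 w0=1 w1=0 clk=0 w2=0
  Δ1: clk:0→1
  Δ2: w1:0→1
  Δ3: w2:0→1
  (3Δ to stable)
t=1 Δ0: w3=0 w0=1 w1=1 clk=1 w2=1
  Δ1: clk:1→0
  (1Δ to stable)
t=2 Δ0: w3=0 w0=1 w1=1 clk=0 w2=1
  Δ1: clk:0→1
  Δ2: w0:1→0, w1:1→0
  Δ3: w2:1→0
  (3Δ to stable)
t=3 Δ0: w3=0 w0=0 w1=0 clk=1 w2=0
  Δ1: clk:1→0
  (1Δ to stable)
t=4 Δ0: w3=0 w0=0 w1=0 clk=0 w2=0
  Δ1: clk:0→1
  Δ2: w0:0→1
  (2Δ to stable)
t=5 Δ0: w3=0 w0=1 w1=0 clk=1 w2=0
  Δ1: clk:1→0
  (1Δ to stable)
t=6 Δ0: w3=0 w0=1 w1=0 clk=0 w2=0
  Δ1: clk:0→1
  Δ2: w1:0→1
  Δ3: w2:0→1
  (3Δ to stable)
t=7 Δ0: w3=0 w0=1 w1=1 clk=1 w2=1
  Δ1: clk:1→0
  (1Δ to stable)
t=8 Δ0: w3=0 w0=1 w1=1 clk=0 w2=1
  Δ1: clk:0→1
  Δ2: w0:1→0, w1:1→0
  Δ3: w2:1→0
  (3Δ to stable)
t=9 Δ0: w3=0 w0=0 w1=0 clk=1 w2=0
  Δ1: clk:1→0
  (1Δ to stable)
t=10 Δ0: w3=0 w0=0 w1=0 clk=0 w2=0
  Δ1: clk:0→1
  Δ2: w0:0→1
  (2Δ to stable)
t=11 Δ0: w3=0 w0=1 w1=0 clk=1 w2=0
  Δ1: clk:1→0
  (1Δ to stable)
t=12 Δ0: w3=0 w0=1 w1=0 clk=0 w2=0
  Δ1: clk:0→1
  Δ2: w1:0→1
  Δ3: w2:0→1
  (3Δ to stable)
t=13 Δ0: w3=0 w0=1 w1=1 clk=1 w2=1
  Δ1: clk:1→0
  (1Δ to stable)
t=14 Δ0: w3=0 w0=1 w1=1 clk=0 w2=1
  Δ1: clk:0→1
  Δ2: w0:1→0, w1:1→0
  Δ3: w2:1→0
  (3Δ to stable)
t=15 Δ0: w3=0 w0=0 w1=0 clk=1 w2=0
  Δ1: clk:1→0
  (1Δ to stable)
t=16 Δ0: w3=0 w0=0 w1=0 clk=0 w2=0
  Δ1: clk:0→1
  Δ2: w0:0→1
  (2Δ to stable)
t=17 Δ0: w3=0 w0=1 w1=0 clk=1 w2=0
  Δ1: clk:1→0
  (1Δ to stable)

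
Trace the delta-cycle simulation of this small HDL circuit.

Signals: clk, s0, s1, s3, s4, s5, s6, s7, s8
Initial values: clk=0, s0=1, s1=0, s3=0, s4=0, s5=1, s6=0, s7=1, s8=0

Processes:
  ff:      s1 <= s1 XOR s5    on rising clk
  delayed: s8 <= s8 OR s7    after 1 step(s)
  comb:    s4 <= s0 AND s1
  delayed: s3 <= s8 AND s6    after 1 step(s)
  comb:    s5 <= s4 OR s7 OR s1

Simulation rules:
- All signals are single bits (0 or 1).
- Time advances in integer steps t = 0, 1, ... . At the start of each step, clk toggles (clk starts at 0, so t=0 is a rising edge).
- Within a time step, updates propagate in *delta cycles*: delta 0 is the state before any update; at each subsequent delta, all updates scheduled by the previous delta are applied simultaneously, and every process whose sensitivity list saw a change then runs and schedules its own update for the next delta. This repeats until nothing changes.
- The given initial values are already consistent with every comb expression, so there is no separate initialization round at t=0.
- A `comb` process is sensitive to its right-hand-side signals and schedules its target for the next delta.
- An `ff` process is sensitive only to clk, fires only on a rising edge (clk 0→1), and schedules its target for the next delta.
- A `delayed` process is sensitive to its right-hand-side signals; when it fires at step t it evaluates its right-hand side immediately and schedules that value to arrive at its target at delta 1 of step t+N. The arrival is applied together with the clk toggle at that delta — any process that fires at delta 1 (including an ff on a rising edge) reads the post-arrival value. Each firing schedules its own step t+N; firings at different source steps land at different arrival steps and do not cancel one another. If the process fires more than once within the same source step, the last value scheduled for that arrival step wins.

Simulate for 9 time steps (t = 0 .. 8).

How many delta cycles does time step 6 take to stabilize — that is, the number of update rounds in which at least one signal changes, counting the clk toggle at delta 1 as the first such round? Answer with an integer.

t0.Δ0 s8=0 s0=1 s7=1 clk=0 s6=0 s4=0 s3=0 s5=1 s1=0
t0.Δ1 s8=0 s0=1 s7=1 clk=1 s6=0 s4=0 s3=0 s5=1 s1=0
t0.Δ2 s8=0 s0=1 s7=1 clk=1 s6=0 s4=0 s3=0 s5=1 s1=1
t0.Δ3 s8=0 s0=1 s7=1 clk=1 s6=0 s4=1 s3=0 s5=1 s1=1
t1.Δ0 s8=0 s0=1 s7=1 clk=1 s6=0 s4=1 s3=0 s5=1 s1=1
t1.Δ1 s8=0 s0=1 s7=1 clk=0 s6=0 s4=1 s3=0 s5=1 s1=1
t2.Δ0 s8=0 s0=1 s7=1 clk=0 s6=0 s4=1 s3=0 s5=1 s1=1
t2.Δ1 s8=0 s0=1 s7=1 clk=1 s6=0 s4=1 s3=0 s5=1 s1=1
t2.Δ2 s8=0 s0=1 s7=1 clk=1 s6=0 s4=1 s3=0 s5=1 s1=0
t2.Δ3 s8=0 s0=1 s7=1 clk=1 s6=0 s4=0 s3=0 s5=1 s1=0
t3.Δ0 s8=0 s0=1 s7=1 clk=1 s6=0 s4=0 s3=0 s5=1 s1=0
t3.Δ1 s8=0 s0=1 s7=1 clk=0 s6=0 s4=0 s3=0 s5=1 s1=0
t4.Δ0 s8=0 s0=1 s7=1 clk=0 s6=0 s4=0 s3=0 s5=1 s1=0
t4.Δ1 s8=0 s0=1 s7=1 clk=1 s6=0 s4=0 s3=0 s5=1 s1=0
t4.Δ2 s8=0 s0=1 s7=1 clk=1 s6=0 s4=0 s3=0 s5=1 s1=1
t4.Δ3 s8=0 s0=1 s7=1 clk=1 s6=0 s4=1 s3=0 s5=1 s1=1
t5.Δ0 s8=0 s0=1 s7=1 clk=1 s6=0 s4=1 s3=0 s5=1 s1=1
t5.Δ1 s8=0 s0=1 s7=1 clk=0 s6=0 s4=1 s3=0 s5=1 s1=1
t6.Δ0 s8=0 s0=1 s7=1 clk=0 s6=0 s4=1 s3=0 s5=1 s1=1
t6.Δ1 s8=0 s0=1 s7=1 clk=1 s6=0 s4=1 s3=0 s5=1 s1=1
t6.Δ2 s8=0 s0=1 s7=1 clk=1 s6=0 s4=1 s3=0 s5=1 s1=0
t6.Δ3 s8=0 s0=1 s7=1 clk=1 s6=0 s4=0 s3=0 s5=1 s1=0
t7.Δ0 s8=0 s0=1 s7=1 clk=1 s6=0 s4=0 s3=0 s5=1 s1=0
t7.Δ1 s8=0 s0=1 s7=1 clk=0 s6=0 s4=0 s3=0 s5=1 s1=0
t8.Δ0 s8=0 s0=1 s7=1 clk=0 s6=0 s4=0 s3=0 s5=1 s1=0
t8.Δ1 s8=0 s0=1 s7=1 clk=1 s6=0 s4=0 s3=0 s5=1 s1=0
t8.Δ2 s8=0 s0=1 s7=1 clk=1 s6=0 s4=0 s3=0 s5=1 s1=1
t8.Δ3 s8=0 s0=1 s7=1 clk=1 s6=0 s4=1 s3=0 s5=1 s1=1

3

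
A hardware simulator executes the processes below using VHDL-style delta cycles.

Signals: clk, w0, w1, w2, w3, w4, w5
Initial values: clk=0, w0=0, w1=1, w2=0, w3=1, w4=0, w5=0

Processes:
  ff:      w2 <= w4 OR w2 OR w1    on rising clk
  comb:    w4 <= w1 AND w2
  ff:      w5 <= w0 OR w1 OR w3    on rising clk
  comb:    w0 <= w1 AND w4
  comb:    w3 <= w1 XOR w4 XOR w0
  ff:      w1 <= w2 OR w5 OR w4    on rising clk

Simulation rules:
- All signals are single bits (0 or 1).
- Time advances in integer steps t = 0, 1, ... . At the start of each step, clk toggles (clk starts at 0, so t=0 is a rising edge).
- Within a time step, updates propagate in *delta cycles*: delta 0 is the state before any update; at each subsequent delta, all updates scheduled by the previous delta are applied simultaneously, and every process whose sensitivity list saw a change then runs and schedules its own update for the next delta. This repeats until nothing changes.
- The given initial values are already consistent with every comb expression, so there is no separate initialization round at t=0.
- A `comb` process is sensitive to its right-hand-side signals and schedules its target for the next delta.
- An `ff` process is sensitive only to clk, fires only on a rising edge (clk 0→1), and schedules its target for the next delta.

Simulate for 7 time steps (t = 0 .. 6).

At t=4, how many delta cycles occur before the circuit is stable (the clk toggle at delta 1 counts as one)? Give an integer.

t=0 Δ0: w5=0 w1=1 clk=0 w3=1 w0=0 w2=0 w4=0
  Δ1: clk:0→1
  Δ2: w5:0→1, w1:1→0, w2:0→1
  Δ3: w3:1→0
  (3Δ to stable)
t=1 Δ0: w5=1 w1=0 clk=1 w3=0 w0=0 w2=1 w4=0
  Δ1: clk:1→0
  (1Δ to stable)
t=2 Δ0: w5=1 w1=0 clk=0 w3=0 w0=0 w2=1 w4=0
  Δ1: clk:0→1
  Δ2: w5:1→0, w1:0→1
  Δ3: w3:0→1, w4:0→1
  Δ4: w3:1→0, w0:0→1
  Δ5: w3:0→1
  (5Δ to stable)
t=3 Δ0: w5=0 w1=1 clk=1 w3=1 w0=1 w2=1 w4=1
  Δ1: clk:1→0
  (1Δ to stable)
t=4 Δ0: w5=0 w1=1 clk=0 w3=1 w0=1 w2=1 w4=1
  Δ1: clk:0→1
  Δ2: w5:0→1
  (2Δ to stable)
t=5 Δ0: w5=1 w1=1 clk=1 w3=1 w0=1 w2=1 w4=1
  Δ1: clk:1→0
  (1Δ to stable)
t=6 Δ0: w5=1 w1=1 clk=0 w3=1 w0=1 w2=1 w4=1
  Δ1: clk:0→1
  (1Δ to stable)

2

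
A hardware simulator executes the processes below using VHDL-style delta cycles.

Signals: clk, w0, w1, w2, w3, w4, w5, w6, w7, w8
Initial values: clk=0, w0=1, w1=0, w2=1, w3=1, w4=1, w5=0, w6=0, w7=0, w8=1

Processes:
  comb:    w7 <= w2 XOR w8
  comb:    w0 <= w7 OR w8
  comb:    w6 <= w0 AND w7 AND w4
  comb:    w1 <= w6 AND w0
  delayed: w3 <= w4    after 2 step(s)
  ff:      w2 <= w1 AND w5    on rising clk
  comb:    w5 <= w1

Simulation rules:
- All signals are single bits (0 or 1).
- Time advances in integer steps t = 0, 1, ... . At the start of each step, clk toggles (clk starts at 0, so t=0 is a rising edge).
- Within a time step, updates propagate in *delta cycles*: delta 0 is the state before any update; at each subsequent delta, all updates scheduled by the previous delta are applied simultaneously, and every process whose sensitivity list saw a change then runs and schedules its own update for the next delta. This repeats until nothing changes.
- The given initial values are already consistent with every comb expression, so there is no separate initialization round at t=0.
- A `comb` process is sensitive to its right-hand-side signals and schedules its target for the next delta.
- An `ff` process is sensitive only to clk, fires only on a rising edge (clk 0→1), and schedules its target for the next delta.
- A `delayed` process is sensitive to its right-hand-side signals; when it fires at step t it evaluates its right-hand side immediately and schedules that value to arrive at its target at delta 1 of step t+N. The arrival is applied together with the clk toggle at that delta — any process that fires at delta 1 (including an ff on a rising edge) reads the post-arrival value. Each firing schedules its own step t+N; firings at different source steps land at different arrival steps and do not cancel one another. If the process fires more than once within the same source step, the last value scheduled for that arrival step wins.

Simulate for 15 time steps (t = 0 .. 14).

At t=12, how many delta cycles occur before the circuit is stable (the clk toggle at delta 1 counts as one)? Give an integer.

6

t=0 Δ0: w0=1 w4=1 w8=1 w5=0 w6=0 clk=0 w1=0 w3=1 w7=0 w2=1
  Δ1: clk:0→1
  Δ2: w2:1→0
  Δ3: w7:0→1
  Δ4: w6:0→1
  Δ5: w1:0→1
  Δ6: w5:0→1
  (6Δ to stable)
t=1 Δ0: w0=1 w4=1 w8=1 w5=1 w6=1 clk=1 w1=1 w3=1 w7=1 w2=0
  Δ1: clk:1→0
  (1Δ to stable)
t=2 Δ0: w0=1 w4=1 w8=1 w5=1 w6=1 clk=0 w1=1 w3=1 w7=1 w2=0
  Δ1: clk:0→1
  Δ2: w2:0→1
  Δ3: w7:1→0
  Δ4: w6:1→0
  Δ5: w1:1→0
  Δ6: w5:1→0
  (6Δ to stable)
t=3 Δ0: w0=1 w4=1 w8=1 w5=0 w6=0 clk=1 w1=0 w3=1 w7=0 w2=1
  Δ1: clk:1→0
  (1Δ to stable)
t=4 Δ0: w0=1 w4=1 w8=1 w5=0 w6=0 clk=0 w1=0 w3=1 w7=0 w2=1
  Δ1: clk:0→1
  Δ2: w2:1→0
  Δ3: w7:0→1
  Δ4: w6:0→1
  Δ5: w1:0→1
  Δ6: w5:0→1
  (6Δ to stable)
t=5 Δ0: w0=1 w4=1 w8=1 w5=1 w6=1 clk=1 w1=1 w3=1 w7=1 w2=0
  Δ1: clk:1→0
  (1Δ to stable)
t=6 Δ0: w0=1 w4=1 w8=1 w5=1 w6=1 clk=0 w1=1 w3=1 w7=1 w2=0
  Δ1: clk:0→1
  Δ2: w2:0→1
  Δ3: w7:1→0
  Δ4: w6:1→0
  Δ5: w1:1→0
  Δ6: w5:1→0
  (6Δ to stable)
t=7 Δ0: w0=1 w4=1 w8=1 w5=0 w6=0 clk=1 w1=0 w3=1 w7=0 w2=1
  Δ1: clk:1→0
  (1Δ to stable)
t=8 Δ0: w0=1 w4=1 w8=1 w5=0 w6=0 clk=0 w1=0 w3=1 w7=0 w2=1
  Δ1: clk:0→1
  Δ2: w2:1→0
  Δ3: w7:0→1
  Δ4: w6:0→1
  Δ5: w1:0→1
  Δ6: w5:0→1
  (6Δ to stable)
t=9 Δ0: w0=1 w4=1 w8=1 w5=1 w6=1 clk=1 w1=1 w3=1 w7=1 w2=0
  Δ1: clk:1→0
  (1Δ to stable)
t=10 Δ0: w0=1 w4=1 w8=1 w5=1 w6=1 clk=0 w1=1 w3=1 w7=1 w2=0
  Δ1: clk:0→1
  Δ2: w2:0→1
  Δ3: w7:1→0
  Δ4: w6:1→0
  Δ5: w1:1→0
  Δ6: w5:1→0
  (6Δ to stable)
t=11 Δ0: w0=1 w4=1 w8=1 w5=0 w6=0 clk=1 w1=0 w3=1 w7=0 w2=1
  Δ1: clk:1→0
  (1Δ to stable)
t=12 Δ0: w0=1 w4=1 w8=1 w5=0 w6=0 clk=0 w1=0 w3=1 w7=0 w2=1
  Δ1: clk:0→1
  Δ2: w2:1→0
  Δ3: w7:0→1
  Δ4: w6:0→1
  Δ5: w1:0→1
  Δ6: w5:0→1
  (6Δ to stable)
t=13 Δ0: w0=1 w4=1 w8=1 w5=1 w6=1 clk=1 w1=1 w3=1 w7=1 w2=0
  Δ1: clk:1→0
  (1Δ to stable)
t=14 Δ0: w0=1 w4=1 w8=1 w5=1 w6=1 clk=0 w1=1 w3=1 w7=1 w2=0
  Δ1: clk:0→1
  Δ2: w2:0→1
  Δ3: w7:1→0
  Δ4: w6:1→0
  Δ5: w1:1→0
  Δ6: w5:1→0
  (6Δ to stable)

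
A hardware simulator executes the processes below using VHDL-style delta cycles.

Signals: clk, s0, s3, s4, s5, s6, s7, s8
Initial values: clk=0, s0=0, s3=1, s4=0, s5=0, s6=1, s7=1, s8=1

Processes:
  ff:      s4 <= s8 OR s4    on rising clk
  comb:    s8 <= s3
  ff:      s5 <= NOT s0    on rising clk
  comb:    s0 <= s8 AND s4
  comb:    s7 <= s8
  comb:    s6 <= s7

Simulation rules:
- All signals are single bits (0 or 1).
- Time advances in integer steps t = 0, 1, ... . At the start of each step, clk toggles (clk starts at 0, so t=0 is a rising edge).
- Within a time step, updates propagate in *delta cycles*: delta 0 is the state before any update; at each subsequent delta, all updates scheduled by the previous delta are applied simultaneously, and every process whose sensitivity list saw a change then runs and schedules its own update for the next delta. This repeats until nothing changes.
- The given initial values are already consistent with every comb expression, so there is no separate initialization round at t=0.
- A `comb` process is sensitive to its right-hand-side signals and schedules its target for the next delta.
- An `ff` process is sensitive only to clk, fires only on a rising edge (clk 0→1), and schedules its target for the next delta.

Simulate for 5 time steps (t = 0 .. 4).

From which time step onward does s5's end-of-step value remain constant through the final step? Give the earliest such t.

2

[bits: clk,s8,s4,s7,s5,s3,s6,s0]
t=0: Δ0=01010110 Δ1=11010110 Δ2=11111110 Δ3=11111111 | 3Δ
t=1: Δ0=11111111 Δ1=01111111 | 1Δ
t=2: Δ0=01111111 Δ1=11111111 Δ2=11110111 | 2Δ
t=3: Δ0=11110111 Δ1=01110111 | 1Δ
t=4: Δ0=01110111 Δ1=11110111 | 1Δ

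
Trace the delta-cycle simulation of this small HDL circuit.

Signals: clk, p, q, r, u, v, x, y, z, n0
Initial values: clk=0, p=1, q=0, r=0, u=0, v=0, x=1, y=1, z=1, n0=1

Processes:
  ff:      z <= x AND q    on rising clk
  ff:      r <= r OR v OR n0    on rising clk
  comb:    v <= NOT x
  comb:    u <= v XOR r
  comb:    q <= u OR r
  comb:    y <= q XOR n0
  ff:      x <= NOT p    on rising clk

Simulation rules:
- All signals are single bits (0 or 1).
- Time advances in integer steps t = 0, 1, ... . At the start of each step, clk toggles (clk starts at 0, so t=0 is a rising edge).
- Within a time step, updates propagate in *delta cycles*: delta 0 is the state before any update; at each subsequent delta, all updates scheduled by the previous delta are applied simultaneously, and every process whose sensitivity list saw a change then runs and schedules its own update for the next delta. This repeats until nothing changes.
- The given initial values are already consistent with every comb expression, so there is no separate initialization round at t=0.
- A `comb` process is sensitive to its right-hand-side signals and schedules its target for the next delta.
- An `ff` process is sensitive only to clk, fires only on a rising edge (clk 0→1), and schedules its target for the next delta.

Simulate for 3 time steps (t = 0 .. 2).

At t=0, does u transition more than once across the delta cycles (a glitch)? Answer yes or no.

yes

t=0 Δ0: u=0 r=0 x=1 z=1 p=1 n0=1 y=1 v=0 q=0 clk=0
  Δ1: clk:0→1
  Δ2: r:0→1, x:1→0, z:1→0
  Δ3: u:0→1, v:0→1, q:0→1
  Δ4: u:1→0, y:1→0
  (4Δ to stable)
t=1 Δ0: u=0 r=1 x=0 z=0 p=1 n0=1 y=0 v=1 q=1 clk=1
  Δ1: clk:1→0
  (1Δ to stable)
t=2 Δ0: u=0 r=1 x=0 z=0 p=1 n0=1 y=0 v=1 q=1 clk=0
  Δ1: clk:0→1
  (1Δ to stable)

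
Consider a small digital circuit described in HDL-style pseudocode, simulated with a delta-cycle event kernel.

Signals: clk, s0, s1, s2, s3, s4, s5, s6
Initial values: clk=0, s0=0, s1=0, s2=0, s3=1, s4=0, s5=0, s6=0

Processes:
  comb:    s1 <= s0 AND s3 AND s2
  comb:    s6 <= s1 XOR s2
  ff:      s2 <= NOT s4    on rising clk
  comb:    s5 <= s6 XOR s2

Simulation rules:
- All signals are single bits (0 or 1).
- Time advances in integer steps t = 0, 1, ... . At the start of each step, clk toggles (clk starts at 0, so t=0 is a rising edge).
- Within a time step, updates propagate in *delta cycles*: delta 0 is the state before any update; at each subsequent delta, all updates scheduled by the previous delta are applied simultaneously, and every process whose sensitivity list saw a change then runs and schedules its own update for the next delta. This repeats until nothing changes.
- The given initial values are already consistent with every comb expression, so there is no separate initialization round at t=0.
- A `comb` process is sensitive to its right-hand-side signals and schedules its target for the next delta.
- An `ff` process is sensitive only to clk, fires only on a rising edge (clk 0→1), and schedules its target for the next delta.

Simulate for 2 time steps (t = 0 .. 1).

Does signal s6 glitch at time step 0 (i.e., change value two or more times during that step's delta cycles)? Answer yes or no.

no

[bits: s0,s1,s3,s2,s5,s6,s4,clk]
t=0: Δ0=00100000 Δ1=00100001 Δ2=00110001 Δ3=00111101 Δ4=00110101 | 4Δ
t=1: Δ0=00110101 Δ1=00110100 | 1Δ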